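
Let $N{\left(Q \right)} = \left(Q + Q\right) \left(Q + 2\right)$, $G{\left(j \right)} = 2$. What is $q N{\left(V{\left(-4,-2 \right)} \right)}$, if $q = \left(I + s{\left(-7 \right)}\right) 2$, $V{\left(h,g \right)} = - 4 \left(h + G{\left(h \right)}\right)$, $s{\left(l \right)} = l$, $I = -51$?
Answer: $-18560$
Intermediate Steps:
$V{\left(h,g \right)} = -8 - 4 h$ ($V{\left(h,g \right)} = - 4 \left(h + 2\right) = - 4 \left(2 + h\right) = -8 - 4 h$)
$N{\left(Q \right)} = 2 Q \left(2 + Q\right)$
$q = -116$ ($q = \left(-51 - 7\right) 2 = \left(-58\right) 2 = -116$)
$q N{\left(V{\left(-4,-2 \right)} \right)} = - 116 \cdot 2 \left(-8 - -16\right) \left(2 - -8\right) = - 116 \cdot 2 \left(-8 + 16\right) \left(2 + \left(-8 + 16\right)\right) = - 116 \cdot 2 \cdot 8 \left(2 + 8\right) = - 116 \cdot 2 \cdot 8 \cdot 10 = \left(-116\right) 160 = -18560$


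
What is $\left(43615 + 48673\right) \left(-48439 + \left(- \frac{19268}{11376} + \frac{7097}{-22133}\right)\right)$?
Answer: $- \frac{70350687862150304}{15736563} \approx -4.4705 \cdot 10^{9}$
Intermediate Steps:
$\left(43615 + 48673\right) \left(-48439 + \left(- \frac{19268}{11376} + \frac{7097}{-22133}\right)\right) = 92288 \left(-48439 + \left(\left(-19268\right) \frac{1}{11376} + 7097 \left(- \frac{1}{22133}\right)\right)\right) = 92288 \left(-48439 - \frac{126798529}{62946252}\right) = 92288 \left(- \frac{3049180299157}{62946252}\right) = - \frac{70350687862150304}{15736563}$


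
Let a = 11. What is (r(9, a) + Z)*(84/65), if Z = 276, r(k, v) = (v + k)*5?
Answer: 31584/65 ≈ 485.91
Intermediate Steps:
r(k, v) = 5*k + 5*v (r(k, v) = (k + v)*5 = 5*k + 5*v)
(r(9, a) + Z)*(84/65) = ((5*9 + 5*11) + 276)*(84/65) = ((45 + 55) + 276)*(84*(1/65)) = (100 + 276)*(84/65) = 376*(84/65) = 31584/65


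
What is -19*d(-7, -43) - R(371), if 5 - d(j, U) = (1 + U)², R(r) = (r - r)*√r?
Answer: 33421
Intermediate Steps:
R(r) = 0 (R(r) = 0*√r = 0)
d(j, U) = 5 - (1 + U)²
-19*d(-7, -43) - R(371) = -19*(5 - (1 - 43)²) - 1*0 = -19*(5 - 1*(-42)²) + 0 = -19*(5 - 1*1764) + 0 = -19*(5 - 1764) + 0 = -19*(-1759) + 0 = 33421 + 0 = 33421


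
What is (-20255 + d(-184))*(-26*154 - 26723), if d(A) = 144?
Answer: 617950697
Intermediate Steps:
(-20255 + d(-184))*(-26*154 - 26723) = (-20255 + 144)*(-26*154 - 26723) = -20111*(-4004 - 26723) = -20111*(-30727) = 617950697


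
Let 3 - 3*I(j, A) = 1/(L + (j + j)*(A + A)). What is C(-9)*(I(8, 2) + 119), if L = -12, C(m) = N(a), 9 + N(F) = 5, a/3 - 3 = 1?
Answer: -18719/39 ≈ -479.97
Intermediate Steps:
a = 12 (a = 9 + 3*1 = 9 + 3 = 12)
N(F) = -4 (N(F) = -9 + 5 = -4)
C(m) = -4
I(j, A) = 1 - 1/(3*(-12 + 4*A*j)) (I(j, A) = 1 - 1/(3*(-12 + (j + j)*(A + A))) = 1 - 1/(3*(-12 + (2*j)*(2*A))) = 1 - 1/(3*(-12 + 4*A*j)))
C(-9)*(I(8, 2) + 119) = -4*((-37/12 + 2*8)/(-3 + 2*8) + 119) = -4*((-37/12 + 16)/(-3 + 16) + 119) = -4*((155/12)/13 + 119) = -4*((1/13)*(155/12) + 119) = -4*(155/156 + 119) = -4*18719/156 = -18719/39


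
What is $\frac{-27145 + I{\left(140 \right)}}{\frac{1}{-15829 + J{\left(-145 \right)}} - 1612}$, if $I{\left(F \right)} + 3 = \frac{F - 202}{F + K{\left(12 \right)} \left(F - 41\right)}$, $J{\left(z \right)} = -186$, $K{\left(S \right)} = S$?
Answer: $\frac{288691242545}{17141944184} \approx 16.841$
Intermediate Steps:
$I{\left(F \right)} = -3 + \frac{-202 + F}{-492 + 13 F}$ ($I{\left(F \right)} = -3 + \frac{F - 202}{F + 12 \left(F - 41\right)} = -3 + \frac{-202 + F}{F + 12 \left(-41 + F\right)} = -3 + \frac{-202 + F}{F + \left(-492 + 12 F\right)} = -3 + \frac{-202 + F}{-492 + 13 F}$)
$\frac{-27145 + I{\left(140 \right)}}{\frac{1}{-15829 + J{\left(-145 \right)}} - 1612} = \frac{-27145 + \frac{2 \left(637 - 2660\right)}{-492 + 13 \cdot 140}}{\frac{1}{-15829 - 186} - 1612} = \frac{-27145 + \frac{2 \left(637 - 2660\right)}{-492 + 1820}}{\frac{1}{-16015} - 1612} = \frac{-27145 + 2 \cdot \frac{1}{1328} \left(-2023\right)}{- \frac{1}{16015} - 1612} = \frac{-27145 + 2 \cdot \frac{1}{1328} \left(-2023\right)}{- \frac{25816181}{16015}} = \left(-27145 - \frac{2023}{664}\right) \left(- \frac{16015}{25816181}\right) = \left(- \frac{18026303}{664}\right) \left(- \frac{16015}{25816181}\right) = \frac{288691242545}{17141944184}$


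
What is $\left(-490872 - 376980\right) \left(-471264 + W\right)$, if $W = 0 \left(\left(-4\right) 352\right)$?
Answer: $408987404928$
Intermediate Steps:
$W = 0$ ($W = 0 \left(-1408\right) = 0$)
$\left(-490872 - 376980\right) \left(-471264 + W\right) = \left(-490872 - 376980\right) \left(-471264 + 0\right) = \left(-867852\right) \left(-471264\right) = 408987404928$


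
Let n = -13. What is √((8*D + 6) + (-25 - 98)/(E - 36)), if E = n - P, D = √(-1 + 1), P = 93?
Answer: 5*√5538/142 ≈ 2.6203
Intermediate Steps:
D = 0 (D = √0 = 0)
E = -106 (E = -13 - 1*93 = -13 - 93 = -106)
√((8*D + 6) + (-25 - 98)/(E - 36)) = √((8*0 + 6) + (-25 - 98)/(-106 - 36)) = √((0 + 6) - 123/(-142)) = √(6 - 123*(-1/142)) = √(6 + 123/142) = √(975/142) = 5*√5538/142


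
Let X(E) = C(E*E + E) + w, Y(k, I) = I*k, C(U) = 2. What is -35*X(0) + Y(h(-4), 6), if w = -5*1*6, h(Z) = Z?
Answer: 956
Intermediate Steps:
w = -30 (w = -5*6 = -30)
X(E) = -28 (X(E) = 2 - 30 = -28)
-35*X(0) + Y(h(-4), 6) = -35*(-28) + 6*(-4) = 980 - 24 = 956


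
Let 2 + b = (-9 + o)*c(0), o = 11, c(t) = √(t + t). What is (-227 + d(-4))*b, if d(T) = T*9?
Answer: 526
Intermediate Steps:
d(T) = 9*T
c(t) = √2*√t (c(t) = √(2*t) = √2*√t)
b = -2 (b = -2 + (-9 + 11)*(√2*√0) = -2 + 2*(√2*0) = -2 + 2*0 = -2 + 0 = -2)
(-227 + d(-4))*b = (-227 + 9*(-4))*(-2) = (-227 - 36)*(-2) = -263*(-2) = 526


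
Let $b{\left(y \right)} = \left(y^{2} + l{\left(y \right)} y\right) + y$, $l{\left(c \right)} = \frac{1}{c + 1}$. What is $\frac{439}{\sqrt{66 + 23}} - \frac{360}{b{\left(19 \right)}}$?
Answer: $- \frac{7200}{7619} + \frac{439 \sqrt{89}}{89} \approx 45.589$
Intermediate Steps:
$l{\left(c \right)} = \frac{1}{1 + c}$
$b{\left(y \right)} = y + y^{2} + \frac{y}{1 + y}$ ($b{\left(y \right)} = \left(y^{2} + \frac{y}{1 + y}\right) + y = y + y^{2} + \frac{y}{1 + y}$)
$\frac{439}{\sqrt{66 + 23}} - \frac{360}{b{\left(19 \right)}} = \frac{439}{\sqrt{66 + 23}} - \frac{360}{19 + 19^{2} + \frac{19}{1 + 19}} = \frac{439}{\sqrt{89}} - \frac{360}{19 + 361 + \frac{19}{20}} = 439 \frac{\sqrt{89}}{89} - \frac{360}{19 + 361 + 19 \cdot \frac{1}{20}} = \frac{439 \sqrt{89}}{89} - \frac{360}{19 + 361 + \frac{19}{20}} = \frac{439 \sqrt{89}}{89} - \frac{360}{\frac{7619}{20}} = \frac{439 \sqrt{89}}{89} - \frac{7200}{7619} = - \frac{7200}{7619} + \frac{439 \sqrt{89}}{89}$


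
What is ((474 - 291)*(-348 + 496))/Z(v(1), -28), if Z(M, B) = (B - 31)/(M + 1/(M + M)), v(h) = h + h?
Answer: -60939/59 ≈ -1032.9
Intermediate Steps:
v(h) = 2*h
Z(M, B) = (-31 + B)/(M + 1/(2*M))
((474 - 291)*(-348 + 496))/Z(v(1), -28) = ((474 - 291)*(-348 + 496))/((2*(2*1)*(-31 - 28)/(1 + 2*(2*1)²))) = (183*148)/((2*2*(-59)/(1 + 2*2²))) = 27084/((2*2*(-59)/(1 + 2*4))) = 27084/((2*2*(-59)/(1 + 8))) = 27084/((2*2*(-59)/9)) = 27084/((2*2*(⅑)*(-59))) = 27084/(-236/9) = 27084*(-9/236) = -60939/59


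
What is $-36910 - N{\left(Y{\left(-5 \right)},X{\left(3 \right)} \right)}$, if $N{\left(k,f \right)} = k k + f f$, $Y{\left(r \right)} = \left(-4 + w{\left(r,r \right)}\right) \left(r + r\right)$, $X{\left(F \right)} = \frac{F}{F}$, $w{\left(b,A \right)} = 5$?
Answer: $-37011$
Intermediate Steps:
$X{\left(F \right)} = 1$
$Y{\left(r \right)} = 2 r$ ($Y{\left(r \right)} = \left(-4 + 5\right) \left(r + r\right) = 1 \cdot 2 r = 2 r$)
$N{\left(k,f \right)} = f^{2} + k^{2}$ ($N{\left(k,f \right)} = k^{2} + f^{2} = f^{2} + k^{2}$)
$-36910 - N{\left(Y{\left(-5 \right)},X{\left(3 \right)} \right)} = -36910 - \left(1^{2} + \left(2 \left(-5\right)\right)^{2}\right) = -36910 - \left(1 + \left(-10\right)^{2}\right) = -36910 - \left(1 + 100\right) = -36910 - 101 = -37011$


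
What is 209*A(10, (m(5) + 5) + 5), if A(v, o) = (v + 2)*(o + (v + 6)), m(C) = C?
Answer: 77748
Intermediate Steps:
A(v, o) = (2 + v)*(6 + o + v) (A(v, o) = (2 + v)*(o + (6 + v)) = (2 + v)*(6 + o + v))
209*A(10, (m(5) + 5) + 5) = 209*(12 + 10**2 + 2*((5 + 5) + 5) + 8*10 + ((5 + 5) + 5)*10) = 209*(12 + 100 + 2*(10 + 5) + 80 + (10 + 5)*10) = 209*(12 + 100 + 2*15 + 80 + 15*10) = 209*(12 + 100 + 30 + 80 + 150) = 209*372 = 77748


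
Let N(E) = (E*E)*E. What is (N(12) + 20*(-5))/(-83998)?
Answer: -814/41999 ≈ -0.019381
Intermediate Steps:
N(E) = E³ (N(E) = E²*E = E³)
(N(12) + 20*(-5))/(-83998) = (12³ + 20*(-5))/(-83998) = (1728 - 100)*(-1/83998) = 1628*(-1/83998) = -814/41999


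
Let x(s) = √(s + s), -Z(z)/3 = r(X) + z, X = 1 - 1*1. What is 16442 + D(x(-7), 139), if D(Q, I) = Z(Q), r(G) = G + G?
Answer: 16442 - 3*I*√14 ≈ 16442.0 - 11.225*I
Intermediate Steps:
X = 0 (X = 1 - 1 = 0)
r(G) = 2*G
Z(z) = -3*z (Z(z) = -3*(2*0 + z) = -3*(0 + z) = -3*z)
x(s) = √2*√s (x(s) = √(2*s) = √2*√s)
D(Q, I) = -3*Q
16442 + D(x(-7), 139) = 16442 - 3*√2*√(-7) = 16442 - 3*√2*I*√7 = 16442 - 3*I*√14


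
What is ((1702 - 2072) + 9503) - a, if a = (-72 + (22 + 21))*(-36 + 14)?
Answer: 8495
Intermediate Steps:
a = 638 (a = (-72 + 43)*(-22) = -29*(-22) = 638)
((1702 - 2072) + 9503) - a = ((1702 - 2072) + 9503) - 1*638 = (-370 + 9503) - 638 = 9133 - 638 = 8495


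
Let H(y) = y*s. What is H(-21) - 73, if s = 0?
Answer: -73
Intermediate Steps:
H(y) = 0 (H(y) = y*0 = 0)
H(-21) - 73 = 0 - 73 = -73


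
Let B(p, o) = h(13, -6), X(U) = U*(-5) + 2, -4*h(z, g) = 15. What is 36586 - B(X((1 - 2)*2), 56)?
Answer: 146359/4 ≈ 36590.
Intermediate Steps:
h(z, g) = -15/4 (h(z, g) = -¼*15 = -15/4)
X(U) = 2 - 5*U (X(U) = -5*U + 2 = 2 - 5*U)
B(p, o) = -15/4
36586 - B(X((1 - 2)*2), 56) = 36586 - 1*(-15/4) = 36586 + 15/4 = 146359/4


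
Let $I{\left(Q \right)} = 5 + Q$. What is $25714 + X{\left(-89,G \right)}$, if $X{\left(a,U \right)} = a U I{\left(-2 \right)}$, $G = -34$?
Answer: $34792$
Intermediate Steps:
$X{\left(a,U \right)} = 3 U a$ ($X{\left(a,U \right)} = a U \left(5 - 2\right) = U a 3 = 3 U a$)
$25714 + X{\left(-89,G \right)} = 25714 + 3 \left(-34\right) \left(-89\right) = 25714 + 9078 = 34792$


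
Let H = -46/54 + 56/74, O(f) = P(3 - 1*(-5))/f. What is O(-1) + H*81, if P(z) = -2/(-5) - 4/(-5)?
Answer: -1647/185 ≈ -8.9027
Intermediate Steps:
P(z) = 6/5 (P(z) = -2*(-⅕) - 4*(-⅕) = ⅖ + ⅘ = 6/5)
O(f) = 6/(5*f)
H = -95/999 (H = -46*1/54 + 56*(1/74) = -23/27 + 28/37 = -95/999 ≈ -0.095095)
O(-1) + H*81 = (6/5)/(-1) - 95/999*81 = (6/5)*(-1) - 285/37 = -6/5 - 285/37 = -1647/185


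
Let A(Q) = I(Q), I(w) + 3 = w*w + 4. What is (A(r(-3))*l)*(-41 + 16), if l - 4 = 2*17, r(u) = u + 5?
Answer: -4750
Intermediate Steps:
I(w) = 1 + w**2 (I(w) = -3 + (w*w + 4) = -3 + (w**2 + 4) = -3 + (4 + w**2) = 1 + w**2)
r(u) = 5 + u
A(Q) = 1 + Q**2
l = 38 (l = 4 + 2*17 = 4 + 34 = 38)
(A(r(-3))*l)*(-41 + 16) = ((1 + (5 - 3)**2)*38)*(-41 + 16) = ((1 + 2**2)*38)*(-25) = ((1 + 4)*38)*(-25) = (5*38)*(-25) = 190*(-25) = -4750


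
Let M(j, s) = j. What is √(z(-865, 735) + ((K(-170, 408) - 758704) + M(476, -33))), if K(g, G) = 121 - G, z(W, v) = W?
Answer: 2*I*√189845 ≈ 871.42*I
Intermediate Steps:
√(z(-865, 735) + ((K(-170, 408) - 758704) + M(476, -33))) = √(-865 + (((121 - 1*408) - 758704) + 476)) = √(-865 + (((121 - 408) - 758704) + 476)) = √(-865 + ((-287 - 758704) + 476)) = √(-865 + (-758991 + 476)) = √(-865 - 758515) = √(-759380) = 2*I*√189845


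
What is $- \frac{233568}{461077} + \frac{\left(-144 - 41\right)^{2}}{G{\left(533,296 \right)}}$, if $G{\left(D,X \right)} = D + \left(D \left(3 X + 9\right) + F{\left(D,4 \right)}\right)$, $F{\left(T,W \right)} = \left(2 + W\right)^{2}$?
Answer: $- \frac{19204326847}{44140745518} \approx -0.43507$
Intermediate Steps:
$G{\left(D,X \right)} = 36 + D + D \left(9 + 3 X\right)$ ($G{\left(D,X \right)} = D + \left(D \left(3 X + 9\right) + \left(2 + 4\right)^{2}\right) = D + \left(D \left(9 + 3 X\right) + 6^{2}\right) = D + \left(D \left(9 + 3 X\right) + 36\right) = D + \left(36 + D \left(9 + 3 X\right)\right) = 36 + D + D \left(9 + 3 X\right)$)
$- \frac{233568}{461077} + \frac{\left(-144 - 41\right)^{2}}{G{\left(533,296 \right)}} = - \frac{233568}{461077} + \frac{\left(-144 - 41\right)^{2}}{36 + 10 \cdot 533 + 3 \cdot 533 \cdot 296} = \left(-233568\right) \frac{1}{461077} + \frac{\left(-185\right)^{2}}{36 + 5330 + 473304} = - \frac{233568}{461077} + \frac{34225}{478670} = - \frac{233568}{461077} + 34225 \cdot \frac{1}{478670} = - \frac{233568}{461077} + \frac{6845}{95734} = - \frac{19204326847}{44140745518}$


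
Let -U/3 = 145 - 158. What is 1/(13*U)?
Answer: 1/507 ≈ 0.0019724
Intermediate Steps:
U = 39 (U = -3*(145 - 158) = -3*(-13) = 39)
1/(13*U) = 1/(13*39) = 1/507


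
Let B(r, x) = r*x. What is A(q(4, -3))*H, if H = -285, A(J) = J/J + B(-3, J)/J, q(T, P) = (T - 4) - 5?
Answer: 570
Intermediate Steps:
q(T, P) = -9 + T (q(T, P) = (-4 + T) - 5 = -9 + T)
A(J) = -2 (A(J) = J/J + (-3*J)/J = 1 - 3 = -2)
A(q(4, -3))*H = -2*(-285) = 570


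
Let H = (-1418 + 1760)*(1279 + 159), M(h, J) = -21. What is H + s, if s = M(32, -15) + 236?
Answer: 492011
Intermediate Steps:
H = 491796 (H = 342*1438 = 491796)
s = 215 (s = -21 + 236 = 215)
H + s = 491796 + 215 = 492011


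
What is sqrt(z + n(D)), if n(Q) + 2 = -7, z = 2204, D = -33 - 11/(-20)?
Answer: sqrt(2195) ≈ 46.851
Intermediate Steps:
D = -649/20 (D = -33 - 11*(-1/20) = -33 + 11/20 = -649/20 ≈ -32.450)
n(Q) = -9 (n(Q) = -2 - 7 = -9)
sqrt(z + n(D)) = sqrt(2204 - 9) = sqrt(2195)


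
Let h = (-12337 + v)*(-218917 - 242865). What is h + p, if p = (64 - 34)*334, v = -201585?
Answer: 98785339024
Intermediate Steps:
p = 10020 (p = 30*334 = 10020)
h = 98785329004 (h = (-12337 - 201585)*(-218917 - 242865) = -213922*(-461782) = 98785329004)
h + p = 98785329004 + 10020 = 98785339024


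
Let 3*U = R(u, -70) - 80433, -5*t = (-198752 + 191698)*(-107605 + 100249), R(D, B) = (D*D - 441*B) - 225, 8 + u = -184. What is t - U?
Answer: -51867684/5 ≈ -1.0374e+7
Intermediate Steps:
u = -192 (u = -8 - 184 = -192)
R(D, B) = -225 + D**2 - 441*B (R(D, B) = (D**2 - 441*B) - 225 = -225 + D**2 - 441*B)
t = -51889224/5 (t = -(-198752 + 191698)*(-107605 + 100249)/5 = -(-7054)*(-7356)/5 = -1/5*51889224 = -51889224/5 ≈ -1.0378e+7)
U = -4308 (U = ((-225 + (-192)**2 - 441*(-70)) - 80433)/3 = ((-225 + 36864 + 30870) - 80433)/3 = (67509 - 80433)/3 = (1/3)*(-12924) = -4308)
t - U = -51889224/5 - 1*(-4308) = -51889224/5 + 4308 = -51867684/5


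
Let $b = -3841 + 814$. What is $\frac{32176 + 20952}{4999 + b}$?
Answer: $\frac{458}{17} \approx 26.941$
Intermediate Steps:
$b = -3027$
$\frac{32176 + 20952}{4999 + b} = \frac{32176 + 20952}{4999 - 3027} = \frac{53128}{1972} = 53128 \cdot \frac{1}{1972} = \frac{458}{17}$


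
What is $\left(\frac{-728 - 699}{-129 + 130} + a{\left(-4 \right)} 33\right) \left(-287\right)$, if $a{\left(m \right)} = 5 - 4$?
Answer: $400078$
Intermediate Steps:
$a{\left(m \right)} = 1$
$\left(\frac{-728 - 699}{-129 + 130} + a{\left(-4 \right)} 33\right) \left(-287\right) = \left(\frac{-728 - 699}{-129 + 130} + 1 \cdot 33\right) \left(-287\right) = \left(\frac{-728 - 699}{1} + 33\right) \left(-287\right) = \left(\left(-1427\right) 1 + 33\right) \left(-287\right) = \left(-1427 + 33\right) \left(-287\right) = \left(-1394\right) \left(-287\right) = 400078$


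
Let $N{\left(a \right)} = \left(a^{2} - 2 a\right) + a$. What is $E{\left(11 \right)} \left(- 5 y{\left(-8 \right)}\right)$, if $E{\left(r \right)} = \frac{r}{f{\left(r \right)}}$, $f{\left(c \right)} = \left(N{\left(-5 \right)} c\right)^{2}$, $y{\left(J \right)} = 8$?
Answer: $- \frac{2}{495} \approx -0.0040404$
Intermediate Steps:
$N{\left(a \right)} = a^{2} - a$
$f{\left(c \right)} = 900 c^{2}$ ($f{\left(c \right)} = \left(- 5 \left(-1 - 5\right) c\right)^{2} = \left(\left(-5\right) \left(-6\right) c\right)^{2} = \left(30 c\right)^{2} = 900 c^{2}$)
$E{\left(r \right)} = \frac{1}{900 r}$ ($E{\left(r \right)} = \frac{r}{900 r^{2}} = r \frac{1}{900 r^{2}} = \frac{1}{900 r}$)
$E{\left(11 \right)} \left(- 5 y{\left(-8 \right)}\right) = \frac{1}{900 \cdot 11} \left(\left(-5\right) 8\right) = \frac{1}{900} \cdot \frac{1}{11} \left(-40\right) = \frac{1}{9900} \left(-40\right) = - \frac{2}{495}$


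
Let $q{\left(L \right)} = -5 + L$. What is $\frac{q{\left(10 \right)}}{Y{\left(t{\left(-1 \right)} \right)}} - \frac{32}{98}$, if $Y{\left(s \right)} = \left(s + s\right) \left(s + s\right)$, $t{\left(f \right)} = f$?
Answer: $\frac{181}{196} \approx 0.92347$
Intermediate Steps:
$Y{\left(s \right)} = 4 s^{2}$ ($Y{\left(s \right)} = 2 s 2 s = 4 s^{2}$)
$\frac{q{\left(10 \right)}}{Y{\left(t{\left(-1 \right)} \right)}} - \frac{32}{98} = \frac{-5 + 10}{4 \left(-1\right)^{2}} - \frac{32}{98} = \frac{5}{4 \cdot 1} - \frac{16}{49} = \frac{5}{4} - \frac{16}{49} = \frac{181}{196}$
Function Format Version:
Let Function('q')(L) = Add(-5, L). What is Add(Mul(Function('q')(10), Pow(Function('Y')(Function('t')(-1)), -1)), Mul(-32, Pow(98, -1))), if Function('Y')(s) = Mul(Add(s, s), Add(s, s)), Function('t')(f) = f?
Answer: Rational(181, 196) ≈ 0.92347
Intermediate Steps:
Function('Y')(s) = Mul(4, Pow(s, 2)) (Function('Y')(s) = Mul(Mul(2, s), Mul(2, s)) = Mul(4, Pow(s, 2)))
Add(Mul(Function('q')(10), Pow(Function('Y')(Function('t')(-1)), -1)), Mul(-32, Pow(98, -1))) = Add(Mul(Add(-5, 10), Pow(Mul(4, Pow(-1, 2)), -1)), Mul(-32, Pow(98, -1))) = Add(Mul(5, Pow(Mul(4, 1), -1)), Mul(-32, Rational(1, 98))) = Add(Mul(5, Pow(4, -1)), Rational(-16, 49)) = Add(Mul(5, Rational(1, 4)), Rational(-16, 49)) = Add(Rational(5, 4), Rational(-16, 49)) = Rational(181, 196)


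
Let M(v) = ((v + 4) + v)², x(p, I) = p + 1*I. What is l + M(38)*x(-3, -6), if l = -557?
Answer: -58157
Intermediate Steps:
x(p, I) = I + p (x(p, I) = p + I = I + p)
M(v) = (4 + 2*v)² (M(v) = ((4 + v) + v)² = (4 + 2*v)²)
l + M(38)*x(-3, -6) = -557 + (4*(2 + 38)²)*(-6 - 3) = -557 + (4*40²)*(-9) = -557 + (4*1600)*(-9) = -557 + 6400*(-9) = -557 - 57600 = -58157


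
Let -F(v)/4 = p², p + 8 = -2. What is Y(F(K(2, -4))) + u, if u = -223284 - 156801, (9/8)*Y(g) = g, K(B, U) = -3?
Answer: -3423965/9 ≈ -3.8044e+5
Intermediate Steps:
p = -10 (p = -8 - 2 = -10)
F(v) = -400 (F(v) = -4*(-10)² = -4*100 = -400)
Y(g) = 8*g/9
u = -380085
Y(F(K(2, -4))) + u = (8/9)*(-400) - 380085 = -3200/9 - 380085 = -3423965/9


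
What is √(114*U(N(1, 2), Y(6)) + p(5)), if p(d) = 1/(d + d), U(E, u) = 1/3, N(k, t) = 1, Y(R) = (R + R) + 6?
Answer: √3810/10 ≈ 6.1725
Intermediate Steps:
Y(R) = 6 + 2*R (Y(R) = 2*R + 6 = 6 + 2*R)
U(E, u) = ⅓
p(d) = 1/(2*d)
√(114*U(N(1, 2), Y(6)) + p(5)) = √(114*(⅓) + (½)/5) = √(38 + (½)*(⅕)) = √(38 + ⅒) = √(381/10) = √3810/10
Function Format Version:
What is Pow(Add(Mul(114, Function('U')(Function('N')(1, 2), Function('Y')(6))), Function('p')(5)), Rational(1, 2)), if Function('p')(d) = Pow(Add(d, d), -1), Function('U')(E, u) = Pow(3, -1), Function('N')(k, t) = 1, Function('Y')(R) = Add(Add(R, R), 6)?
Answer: Mul(Rational(1, 10), Pow(3810, Rational(1, 2))) ≈ 6.1725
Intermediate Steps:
Function('Y')(R) = Add(6, Mul(2, R)) (Function('Y')(R) = Add(Mul(2, R), 6) = Add(6, Mul(2, R)))
Function('U')(E, u) = Rational(1, 3)
Function('p')(d) = Mul(Rational(1, 2), Pow(d, -1)) (Function('p')(d) = Pow(Mul(2, d), -1) = Mul(Rational(1, 2), Pow(d, -1)))
Pow(Add(Mul(114, Function('U')(Function('N')(1, 2), Function('Y')(6))), Function('p')(5)), Rational(1, 2)) = Pow(Add(Mul(114, Rational(1, 3)), Mul(Rational(1, 2), Pow(5, -1))), Rational(1, 2)) = Pow(Add(38, Mul(Rational(1, 2), Rational(1, 5))), Rational(1, 2)) = Pow(Add(38, Rational(1, 10)), Rational(1, 2)) = Pow(Rational(381, 10), Rational(1, 2)) = Mul(Rational(1, 10), Pow(3810, Rational(1, 2)))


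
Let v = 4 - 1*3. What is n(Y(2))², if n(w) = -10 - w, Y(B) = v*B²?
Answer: 196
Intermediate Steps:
v = 1 (v = 4 - 3 = 1)
Y(B) = B² (Y(B) = 1*B² = B²)
n(Y(2))² = (-10 - 1*2²)² = (-10 - 1*4)² = (-10 - 4)² = (-14)² = 196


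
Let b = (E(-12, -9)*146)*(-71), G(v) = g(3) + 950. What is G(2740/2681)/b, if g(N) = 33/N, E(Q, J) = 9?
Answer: -961/93294 ≈ -0.010301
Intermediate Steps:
G(v) = 961 (G(v) = 33/3 + 950 = 33*(⅓) + 950 = 11 + 950 = 961)
b = -93294 (b = (9*146)*(-71) = 1314*(-71) = -93294)
G(2740/2681)/b = 961/(-93294) = 961*(-1/93294) = -961/93294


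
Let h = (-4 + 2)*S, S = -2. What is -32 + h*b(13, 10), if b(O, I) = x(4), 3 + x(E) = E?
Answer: -28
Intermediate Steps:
x(E) = -3 + E
b(O, I) = 1 (b(O, I) = -3 + 4 = 1)
h = 4 (h = (-4 + 2)*(-2) = -2*(-2) = 4)
-32 + h*b(13, 10) = -32 + 4*1 = -32 + 4 = -28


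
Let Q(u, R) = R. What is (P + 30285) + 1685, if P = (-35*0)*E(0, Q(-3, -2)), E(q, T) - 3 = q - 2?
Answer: 31970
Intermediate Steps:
E(q, T) = 1 + q (E(q, T) = 3 + (q - 2) = 3 + (-2 + q) = 1 + q)
P = 0 (P = (-35*0)*(1 + 0) = -7*0*1 = 0*1 = 0)
(P + 30285) + 1685 = (0 + 30285) + 1685 = 30285 + 1685 = 31970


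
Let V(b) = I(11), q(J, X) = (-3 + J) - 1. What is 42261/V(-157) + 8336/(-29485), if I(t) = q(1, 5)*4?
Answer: -415388539/117940 ≈ -3522.0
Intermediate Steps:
q(J, X) = -4 + J
I(t) = -12 (I(t) = (-4 + 1)*4 = -3*4 = -12)
V(b) = -12
42261/V(-157) + 8336/(-29485) = 42261/(-12) + 8336/(-29485) = 42261*(-1/12) + 8336*(-1/29485) = -14087/4 - 8336/29485 = -415388539/117940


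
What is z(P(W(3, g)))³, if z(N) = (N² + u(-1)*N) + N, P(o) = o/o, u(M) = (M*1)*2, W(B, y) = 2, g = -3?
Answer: 0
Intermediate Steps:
u(M) = 2*M (u(M) = M*2 = 2*M)
P(o) = 1
z(N) = N² - N (z(N) = (N² + (2*(-1))*N) + N = (N² - 2*N) + N = N² - N)
z(P(W(3, g)))³ = (1*(-1 + 1))³ = (1*0)³ = 0³ = 0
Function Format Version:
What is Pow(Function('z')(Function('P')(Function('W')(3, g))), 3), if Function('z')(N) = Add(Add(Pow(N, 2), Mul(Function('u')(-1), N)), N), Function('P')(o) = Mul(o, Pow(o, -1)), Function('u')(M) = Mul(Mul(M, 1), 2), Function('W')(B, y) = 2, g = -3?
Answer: 0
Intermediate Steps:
Function('u')(M) = Mul(2, M) (Function('u')(M) = Mul(M, 2) = Mul(2, M))
Function('P')(o) = 1
Function('z')(N) = Add(Pow(N, 2), Mul(-1, N)) (Function('z')(N) = Add(Add(Pow(N, 2), Mul(Mul(2, -1), N)), N) = Add(Add(Pow(N, 2), Mul(-2, N)), N) = Add(Pow(N, 2), Mul(-1, N)))
Pow(Function('z')(Function('P')(Function('W')(3, g))), 3) = Pow(Mul(1, Add(-1, 1)), 3) = Pow(Mul(1, 0), 3) = Pow(0, 3) = 0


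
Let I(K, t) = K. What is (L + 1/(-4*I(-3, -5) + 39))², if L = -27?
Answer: 1893376/2601 ≈ 727.94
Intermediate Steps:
(L + 1/(-4*I(-3, -5) + 39))² = (-27 + 1/(-4*(-3) + 39))² = (-27 + 1/(12 + 39))² = (-27 + 1/51)² = (-1376/51)² = 1893376/2601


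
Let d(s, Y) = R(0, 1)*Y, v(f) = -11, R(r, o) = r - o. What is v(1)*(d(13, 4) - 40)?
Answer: 484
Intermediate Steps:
d(s, Y) = -Y (d(s, Y) = (0 - 1*1)*Y = (0 - 1)*Y = -Y)
v(1)*(d(13, 4) - 40) = -11*(-1*4 - 40) = -11*(-4 - 40) = -11*(-44) = 484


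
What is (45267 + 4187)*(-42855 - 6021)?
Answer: -2417113704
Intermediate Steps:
(45267 + 4187)*(-42855 - 6021) = 49454*(-48876) = -2417113704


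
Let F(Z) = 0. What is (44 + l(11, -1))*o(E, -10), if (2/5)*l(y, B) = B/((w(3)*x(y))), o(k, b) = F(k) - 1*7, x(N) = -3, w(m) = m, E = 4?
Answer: -5579/18 ≈ -309.94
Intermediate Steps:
o(k, b) = -7 (o(k, b) = 0 - 1*7 = 0 - 7 = -7)
l(y, B) = -5*B/18 (l(y, B) = 5*(B/((3*(-3))))/2 = 5*(B/(-9))/2 = 5*(B*(-⅑))/2 = 5*(-B/9)/2 = -5*B/18)
(44 + l(11, -1))*o(E, -10) = (44 - 5/18*(-1))*(-7) = (44 + 5/18)*(-7) = (797/18)*(-7) = -5579/18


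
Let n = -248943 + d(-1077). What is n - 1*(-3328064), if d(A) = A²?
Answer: 4239050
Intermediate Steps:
n = 910986 (n = -248943 + (-1077)² = -248943 + 1159929 = 910986)
n - 1*(-3328064) = 910986 - 1*(-3328064) = 910986 + 3328064 = 4239050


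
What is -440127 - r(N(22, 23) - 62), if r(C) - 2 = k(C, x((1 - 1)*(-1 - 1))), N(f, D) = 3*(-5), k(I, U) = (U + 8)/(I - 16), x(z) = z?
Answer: -40931989/93 ≈ -4.4013e+5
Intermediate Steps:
k(I, U) = (8 + U)/(-16 + I)
N(f, D) = -15
r(C) = 2 + 8/(-16 + C) (r(C) = 2 + (8 + (1 - 1)*(-1 - 1))/(-16 + C) = 2 + (8 + 0*(-2))/(-16 + C) = 2 + (8 + 0)/(-16 + C) = 2 + 8/(-16 + C))
-440127 - r(N(22, 23) - 62) = -440127 - 2*(-12 + (-15 - 62))/(-16 + (-15 - 62)) = -440127 - 2*(-12 - 77)/(-16 - 77) = -440127 - 2*(-89)/(-93) = -440127 - 2*(-1)*(-89)/93 = -440127 - 1*178/93 = -440127 - 178/93 = -40931989/93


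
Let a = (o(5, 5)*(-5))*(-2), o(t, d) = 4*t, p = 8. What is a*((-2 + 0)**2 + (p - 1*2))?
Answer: 2000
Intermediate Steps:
a = 200 (a = ((4*5)*(-5))*(-2) = (20*(-5))*(-2) = -100*(-2) = 200)
a*((-2 + 0)**2 + (p - 1*2)) = 200*((-2 + 0)**2 + (8 - 1*2)) = 200*((-2)**2 + (8 - 2)) = 200*(4 + 6) = 200*10 = 2000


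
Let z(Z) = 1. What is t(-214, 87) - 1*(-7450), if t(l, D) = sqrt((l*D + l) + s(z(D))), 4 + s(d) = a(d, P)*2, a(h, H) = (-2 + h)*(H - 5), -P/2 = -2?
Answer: 7450 + I*sqrt(18834) ≈ 7450.0 + 137.24*I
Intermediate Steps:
P = 4 (P = -2*(-2) = 4)
a(h, H) = (-5 + H)*(-2 + h) (a(h, H) = (-2 + h)*(-5 + H) = (-5 + H)*(-2 + h))
s(d) = -2*d (s(d) = -4 + (10 - 5*d - 2*4 + 4*d)*2 = -4 + (10 - 5*d - 8 + 4*d)*2 = -4 + (2 - d)*2 = -4 + (4 - 2*d) = -2*d)
t(l, D) = sqrt(-2 + l + D*l) (t(l, D) = sqrt((l*D + l) - 2*1) = sqrt((D*l + l) - 2) = sqrt((l + D*l) - 2) = sqrt(-2 + l + D*l))
t(-214, 87) - 1*(-7450) = sqrt(-2 - 214 + 87*(-214)) - 1*(-7450) = sqrt(-2 - 214 - 18618) + 7450 = sqrt(-18834) + 7450 = I*sqrt(18834) + 7450 = 7450 + I*sqrt(18834)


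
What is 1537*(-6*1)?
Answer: -9222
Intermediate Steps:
1537*(-6*1) = 1537*(-6) = -9222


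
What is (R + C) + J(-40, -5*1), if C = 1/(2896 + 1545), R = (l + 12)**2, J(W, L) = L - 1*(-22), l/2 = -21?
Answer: 4072398/4441 ≈ 917.00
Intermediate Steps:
l = -42 (l = 2*(-21) = -42)
J(W, L) = 22 + L (J(W, L) = L + 22 = 22 + L)
R = 900 (R = (-42 + 12)**2 = (-30)**2 = 900)
C = 1/4441 ≈ 0.00022517
(R + C) + J(-40, -5*1) = (900 + 1/4441) + (22 - 5*1) = 3996901/4441 + (22 - 5) = 3996901/4441 + 17 = 4072398/4441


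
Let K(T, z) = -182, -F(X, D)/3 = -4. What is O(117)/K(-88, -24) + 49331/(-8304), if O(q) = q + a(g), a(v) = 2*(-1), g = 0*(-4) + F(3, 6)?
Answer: -4966601/755664 ≈ -6.5725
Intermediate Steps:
F(X, D) = 12 (F(X, D) = -3*(-4) = 12)
g = 12 (g = 0*(-4) + 12 = 0 + 12 = 12)
a(v) = -2
O(q) = -2 + q (O(q) = q - 2 = -2 + q)
O(117)/K(-88, -24) + 49331/(-8304) = (-2 + 117)/(-182) + 49331/(-8304) = 115*(-1/182) + 49331*(-1/8304) = -115/182 - 49331/8304 = -4966601/755664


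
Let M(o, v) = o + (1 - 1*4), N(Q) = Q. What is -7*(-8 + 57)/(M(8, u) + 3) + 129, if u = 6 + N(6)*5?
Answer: 689/8 ≈ 86.125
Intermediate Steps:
u = 36 (u = 6 + 6*5 = 6 + 30 = 36)
M(o, v) = -3 + o (M(o, v) = o + (1 - 4) = o - 3 = -3 + o)
-7*(-8 + 57)/(M(8, u) + 3) + 129 = -7*(-8 + 57)/((-3 + 8) + 3) + 129 = -343/(5 + 3) + 129 = -343/8 + 129 = 689/8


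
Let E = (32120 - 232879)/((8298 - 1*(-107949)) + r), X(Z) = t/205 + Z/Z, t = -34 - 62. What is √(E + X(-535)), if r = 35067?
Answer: I*√765011149087530/31019370 ≈ 0.89166*I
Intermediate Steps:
t = -96
X(Z) = 109/205 (X(Z) = -96/205 + Z/Z = -96*1/205 + 1 = -96/205 + 1 = 109/205)
E = -200759/151314 (E = (32120 - 232879)/((8298 - 1*(-107949)) + 35067) = -200759/((8298 + 107949) + 35067) = -200759/(116247 + 35067) = -200759/151314 ≈ -1.3268)
√(E + X(-535)) = √(-200759/151314 + 109/205) = √(-24662369/31019370) = I*√765011149087530/31019370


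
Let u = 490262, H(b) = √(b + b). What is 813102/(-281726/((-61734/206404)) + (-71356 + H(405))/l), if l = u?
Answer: 87696224497635298140715308444888/101591277373663930509086283944747 - 1709128119708917868762*√10/101591277373663930509086283944747 ≈ 0.86323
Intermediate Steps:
H(b) = √2*√b (H(b) = √(2*b) = √2*√b)
l = 490262
813102/(-281726/((-61734/206404)) + (-71356 + H(405))/l) = 813102/(-281726/((-61734/206404)) + (-71356 + √2*√405)/490262) = 813102/(-281726/((-61734*1/206404)) + (-71356 + √2*(9*√5))*(1/490262)) = 813102/(-281726/(-30867/103202) + (-71356 + 9*√10)*(1/490262)) = 813102/(-281726*(-103202/30867) + (-35678/245131 + 9*√10/490262)) = 813102/(29074686652/30867 + (-35678/245131 + 9*√10/490262)) = 813102/(7127105912418586/7566458577 + 9*√10/490262)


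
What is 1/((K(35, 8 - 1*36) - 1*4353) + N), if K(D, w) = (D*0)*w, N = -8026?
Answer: -1/12379 ≈ -8.0782e-5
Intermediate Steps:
K(D, w) = 0 (K(D, w) = 0*w = 0)
1/((K(35, 8 - 1*36) - 1*4353) + N) = 1/((0 - 1*4353) - 8026) = 1/((0 - 4353) - 8026) = 1/(-4353 - 8026) = 1/(-12379) = -1/12379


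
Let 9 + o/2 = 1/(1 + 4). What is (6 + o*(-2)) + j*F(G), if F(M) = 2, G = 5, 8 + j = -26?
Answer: -134/5 ≈ -26.800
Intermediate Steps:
j = -34 (j = -8 - 26 = -34)
o = -88/5 (o = -18 + 2/(1 + 4) = -18 + 2/5 = -18 + 2*(⅕) = -18 + ⅖ = -88/5 ≈ -17.600)
(6 + o*(-2)) + j*F(G) = (6 - 88/5*(-2)) - 34*2 = (6 + 176/5) - 68 = 206/5 - 68 = -134/5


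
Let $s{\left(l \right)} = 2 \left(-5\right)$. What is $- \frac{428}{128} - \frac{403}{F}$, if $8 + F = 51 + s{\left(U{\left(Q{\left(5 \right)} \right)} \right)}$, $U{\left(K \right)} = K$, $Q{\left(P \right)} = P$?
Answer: $- \frac{16427}{1056} \approx -15.556$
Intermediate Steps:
$s{\left(l \right)} = -10$
$F = 33$ ($F = -8 + \left(51 - 10\right) = -8 + 41 = 33$)
$- \frac{428}{128} - \frac{403}{F} = - \frac{428}{128} - \frac{403}{33} = \left(-428\right) \frac{1}{128} - \frac{403}{33} = - \frac{107}{32} - \frac{403}{33} = - \frac{16427}{1056}$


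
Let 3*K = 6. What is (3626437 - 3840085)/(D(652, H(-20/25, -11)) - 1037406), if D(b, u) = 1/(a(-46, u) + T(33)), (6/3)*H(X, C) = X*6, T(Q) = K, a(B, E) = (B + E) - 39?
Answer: 91227696/442972367 ≈ 0.20594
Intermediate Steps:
K = 2 (K = (⅓)*6 = 2)
a(B, E) = -39 + B + E
T(Q) = 2
H(X, C) = 3*X (H(X, C) = (X*6)/2 = (6*X)/2 = 3*X)
D(b, u) = 1/(-83 + u) (D(b, u) = 1/((-39 - 46 + u) + 2) = 1/((-85 + u) + 2) = 1/(-83 + u))
(3626437 - 3840085)/(D(652, H(-20/25, -11)) - 1037406) = (3626437 - 3840085)/(1/(-83 + 3*(-20/25)) - 1037406) = -213648/(1/(-83 + 3*(-20*1/25)) - 1037406) = -213648/(1/(-83 + 3*(-⅘)) - 1037406) = -213648/(1/(-83 - 12/5) - 1037406) = -213648/(1/(-427/5) - 1037406) = -213648/(-5/427 - 1037406) = -213648/(-442972367/427) = -213648*(-427/442972367) = 91227696/442972367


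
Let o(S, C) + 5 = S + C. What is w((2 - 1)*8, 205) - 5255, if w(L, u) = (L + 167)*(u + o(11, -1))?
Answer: 31495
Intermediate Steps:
o(S, C) = -5 + C + S (o(S, C) = -5 + (S + C) = -5 + (C + S) = -5 + C + S)
w(L, u) = (5 + u)*(167 + L) (w(L, u) = (L + 167)*(u + (-5 - 1 + 11)) = (167 + L)*(u + 5) = (167 + L)*(5 + u) = (5 + u)*(167 + L))
w((2 - 1)*8, 205) - 5255 = (835 + 5*((2 - 1)*8) + 167*205 + ((2 - 1)*8)*205) - 5255 = (835 + 5*(1*8) + 34235 + (1*8)*205) - 5255 = (835 + 5*8 + 34235 + 8*205) - 5255 = (835 + 40 + 34235 + 1640) - 5255 = 36750 - 5255 = 31495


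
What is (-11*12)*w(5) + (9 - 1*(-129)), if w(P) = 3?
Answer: -258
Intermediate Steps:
(-11*12)*w(5) + (9 - 1*(-129)) = -11*12*3 + (9 - 1*(-129)) = -132*3 + (9 + 129) = -396 + 138 = -258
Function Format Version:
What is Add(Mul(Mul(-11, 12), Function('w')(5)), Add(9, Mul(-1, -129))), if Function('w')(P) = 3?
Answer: -258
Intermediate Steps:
Add(Mul(Mul(-11, 12), Function('w')(5)), Add(9, Mul(-1, -129))) = Add(Mul(Mul(-11, 12), 3), Add(9, Mul(-1, -129))) = Add(Mul(-132, 3), Add(9, 129)) = Add(-396, 138) = -258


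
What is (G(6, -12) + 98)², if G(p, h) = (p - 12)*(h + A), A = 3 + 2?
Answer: 19600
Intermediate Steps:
A = 5
G(p, h) = (-12 + p)*(5 + h) (G(p, h) = (p - 12)*(h + 5) = (-12 + p)*(5 + h))
(G(6, -12) + 98)² = ((-60 - 12*(-12) + 5*6 - 12*6) + 98)² = ((-60 + 144 + 30 - 72) + 98)² = (42 + 98)² = 140² = 19600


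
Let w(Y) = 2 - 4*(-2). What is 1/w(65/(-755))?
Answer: 1/10 ≈ 0.10000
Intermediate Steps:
w(Y) = 10 (w(Y) = 2 + 8 = 10)
1/w(65/(-755)) = 1/10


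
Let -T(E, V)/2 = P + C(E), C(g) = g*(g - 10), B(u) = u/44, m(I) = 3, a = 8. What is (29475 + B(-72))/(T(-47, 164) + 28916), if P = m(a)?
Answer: 324207/259072 ≈ 1.2514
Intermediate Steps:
P = 3
B(u) = u/44 (B(u) = u*(1/44) = u/44)
C(g) = g*(-10 + g)
T(E, V) = -6 - 2*E*(-10 + E) (T(E, V) = -2*(3 + E*(-10 + E)) = -6 - 2*E*(-10 + E))
(29475 + B(-72))/(T(-47, 164) + 28916) = (29475 + (1/44)*(-72))/((-6 - 2*(-47)*(-10 - 47)) + 28916) = (29475 - 18/11)/((-6 - 2*(-47)*(-57)) + 28916) = 324207/(11*((-6 - 5358) + 28916)) = 324207/(11*(-5364 + 28916)) = (324207/11)/23552 = (324207/11)*(1/23552) = 324207/259072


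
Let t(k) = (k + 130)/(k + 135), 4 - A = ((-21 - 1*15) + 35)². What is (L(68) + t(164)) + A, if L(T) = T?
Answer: 21523/299 ≈ 71.983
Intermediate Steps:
A = 3 (A = 4 - ((-21 - 1*15) + 35)² = 4 - ((-21 - 15) + 35)² = 4 - (-36 + 35)² = 4 - 1*(-1)² = 4 - 1*1 = 4 - 1 = 3)
t(k) = (130 + k)/(135 + k)
(L(68) + t(164)) + A = (68 + (130 + 164)/(135 + 164)) + 3 = (68 + 294/299) + 3 = 20626/299 + 3 = 21523/299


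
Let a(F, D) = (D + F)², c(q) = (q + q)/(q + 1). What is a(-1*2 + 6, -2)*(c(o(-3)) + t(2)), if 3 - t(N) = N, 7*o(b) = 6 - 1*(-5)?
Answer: 80/9 ≈ 8.8889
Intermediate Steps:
o(b) = 11/7 (o(b) = (6 - 1*(-5))/7 = (6 + 5)/7 = (⅐)*11 = 11/7)
t(N) = 3 - N
c(q) = 2*q/(1 + q) (c(q) = (2*q)/(1 + q) = 2*q/(1 + q))
a(-1*2 + 6, -2)*(c(o(-3)) + t(2)) = (-2 + (-1*2 + 6))²*(2*(11/7)/(1 + 11/7) + (3 - 1*2)) = (-2 + (-2 + 6))²*(2*(11/7)/(18/7) + (3 - 2)) = (-2 + 4)²*(2*(11/7)*(7/18) + 1) = 2²*(11/9 + 1) = 4*(20/9) = 80/9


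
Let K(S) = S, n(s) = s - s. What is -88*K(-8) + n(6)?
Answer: 704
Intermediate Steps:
n(s) = 0
-88*K(-8) + n(6) = -88*(-8) + 0 = 704 + 0 = 704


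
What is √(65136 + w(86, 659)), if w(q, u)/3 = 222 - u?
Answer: 5*√2553 ≈ 252.64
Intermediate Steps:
w(q, u) = 666 - 3*u (w(q, u) = 3*(222 - u) = 666 - 3*u)
√(65136 + w(86, 659)) = √(65136 + (666 - 3*659)) = √(65136 + (666 - 1977)) = √(65136 - 1311) = √63825 = 5*√2553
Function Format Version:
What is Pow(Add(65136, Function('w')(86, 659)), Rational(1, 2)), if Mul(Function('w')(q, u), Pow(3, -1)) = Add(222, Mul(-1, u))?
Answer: Mul(5, Pow(2553, Rational(1, 2))) ≈ 252.64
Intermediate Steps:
Function('w')(q, u) = Add(666, Mul(-3, u)) (Function('w')(q, u) = Mul(3, Add(222, Mul(-1, u))) = Add(666, Mul(-3, u)))
Pow(Add(65136, Function('w')(86, 659)), Rational(1, 2)) = Pow(Add(65136, Add(666, Mul(-3, 659))), Rational(1, 2)) = Pow(Add(65136, Add(666, -1977)), Rational(1, 2)) = Pow(Add(65136, -1311), Rational(1, 2)) = Pow(63825, Rational(1, 2)) = Mul(5, Pow(2553, Rational(1, 2)))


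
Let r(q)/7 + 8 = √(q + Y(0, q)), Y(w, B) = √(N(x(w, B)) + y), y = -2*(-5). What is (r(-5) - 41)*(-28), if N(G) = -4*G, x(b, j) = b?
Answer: 2716 - 196*√(-5 + √10) ≈ 2716.0 - 265.7*I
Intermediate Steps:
y = 10
Y(w, B) = √(10 - 4*w) (Y(w, B) = √(-4*w + 10) = √(10 - 4*w))
r(q) = -56 + 7*√(q + √10) (r(q) = -56 + 7*√(q + √(10 - 4*0)) = -56 + 7*√(q + √(10 + 0)) = -56 + 7*√(q + √10))
(r(-5) - 41)*(-28) = ((-56 + 7*√(-5 + √10)) - 41)*(-28) = (-97 + 7*√(-5 + √10))*(-28) = 2716 - 196*√(-5 + √10)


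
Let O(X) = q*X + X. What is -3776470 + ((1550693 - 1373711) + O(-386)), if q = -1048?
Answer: -3195346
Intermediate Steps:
O(X) = -1047*X (O(X) = -1048*X + X = -1047*X)
-3776470 + ((1550693 - 1373711) + O(-386)) = -3776470 + ((1550693 - 1373711) - 1047*(-386)) = -3776470 + (176982 + 404142) = -3776470 + 581124 = -3195346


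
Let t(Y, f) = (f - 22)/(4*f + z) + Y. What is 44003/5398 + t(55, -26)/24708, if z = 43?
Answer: 33169581479/4067900412 ≈ 8.1540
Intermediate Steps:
t(Y, f) = Y + (-22 + f)/(43 + 4*f) (t(Y, f) = (f - 22)/(4*f + 43) + Y = (-22 + f)/(43 + 4*f) + Y = Y + (-22 + f)/(43 + 4*f))
44003/5398 + t(55, -26)/24708 = 44003/5398 + ((-22 - 26 + 43*55 + 4*55*(-26))/(43 + 4*(-26)))/24708 = 44003*(1/5398) + ((-22 - 26 + 2365 - 5720)/(43 - 104))*(1/24708) = 44003/5398 + (-3403/(-61))*(1/24708) = 44003/5398 - 1/61*(-3403)*(1/24708) = 44003/5398 + (3403/61)*(1/24708) = 44003/5398 + 3403/1507188 = 33169581479/4067900412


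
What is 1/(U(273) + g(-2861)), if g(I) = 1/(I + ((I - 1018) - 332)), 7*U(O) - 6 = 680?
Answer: 7072/693055 ≈ 0.010204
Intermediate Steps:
U(O) = 98 (U(O) = 6/7 + (⅐)*680 = 6/7 + 680/7 = 98)
g(I) = 1/(-1350 + 2*I) (g(I) = 1/(I + ((-1018 + I) - 332)) = 1/(I + (-1350 + I)) = 1/(-1350 + 2*I))
1/(U(273) + g(-2861)) = 1/(98 + 1/(2*(-675 - 2861))) = 1/(98 + (½)/(-3536)) = 1/(98 + (½)*(-1/3536)) = 1/(98 - 1/7072) = 1/(693055/7072) = 7072/693055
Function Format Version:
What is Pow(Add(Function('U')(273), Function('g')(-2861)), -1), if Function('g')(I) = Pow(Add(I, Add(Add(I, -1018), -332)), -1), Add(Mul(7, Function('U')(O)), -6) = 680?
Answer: Rational(7072, 693055) ≈ 0.010204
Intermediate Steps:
Function('U')(O) = 98 (Function('U')(O) = Add(Rational(6, 7), Mul(Rational(1, 7), 680)) = Add(Rational(6, 7), Rational(680, 7)) = 98)
Function('g')(I) = Pow(Add(-1350, Mul(2, I)), -1) (Function('g')(I) = Pow(Add(I, Add(Add(-1018, I), -332)), -1) = Pow(Add(I, Add(-1350, I)), -1) = Pow(Add(-1350, Mul(2, I)), -1))
Pow(Add(Function('U')(273), Function('g')(-2861)), -1) = Pow(Add(98, Mul(Rational(1, 2), Pow(Add(-675, -2861), -1))), -1) = Pow(Add(98, Mul(Rational(1, 2), Pow(-3536, -1))), -1) = Pow(Add(98, Mul(Rational(1, 2), Rational(-1, 3536))), -1) = Pow(Add(98, Rational(-1, 7072)), -1) = Pow(Rational(693055, 7072), -1) = Rational(7072, 693055)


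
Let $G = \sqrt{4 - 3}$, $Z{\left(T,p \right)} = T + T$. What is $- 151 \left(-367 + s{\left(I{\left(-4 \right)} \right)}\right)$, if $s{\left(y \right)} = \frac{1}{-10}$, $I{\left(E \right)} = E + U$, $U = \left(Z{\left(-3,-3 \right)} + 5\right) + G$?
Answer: $\frac{554321}{10} \approx 55432.0$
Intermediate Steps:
$Z{\left(T,p \right)} = 2 T$
$G = 1$ ($G = \sqrt{1} = 1$)
$U = 0$ ($U = \left(2 \left(-3\right) + 5\right) + 1 = \left(-6 + 5\right) + 1 = -1 + 1 = 0$)
$I{\left(E \right)} = E$ ($I{\left(E \right)} = E + 0 = E$)
$s{\left(y \right)} = - \frac{1}{10}$
$- 151 \left(-367 + s{\left(I{\left(-4 \right)} \right)}\right) = - 151 \left(-367 - \frac{1}{10}\right) = \left(-151\right) \left(- \frac{3671}{10}\right) = \frac{554321}{10}$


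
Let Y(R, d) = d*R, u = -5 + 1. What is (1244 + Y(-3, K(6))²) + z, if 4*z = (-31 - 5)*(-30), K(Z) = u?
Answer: 1658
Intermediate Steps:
u = -4
K(Z) = -4
Y(R, d) = R*d
z = 270 (z = ((-31 - 5)*(-30))/4 = (-36*(-30))/4 = (¼)*1080 = 270)
(1244 + Y(-3, K(6))²) + z = (1244 + (-3*(-4))²) + 270 = (1244 + 12²) + 270 = (1244 + 144) + 270 = 1388 + 270 = 1658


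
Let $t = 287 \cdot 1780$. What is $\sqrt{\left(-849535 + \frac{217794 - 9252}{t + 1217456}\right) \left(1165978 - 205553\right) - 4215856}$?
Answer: $\frac{3 i \sqrt{67700318968888636087226}}{864158} \approx 9.0328 \cdot 10^{5} i$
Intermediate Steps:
$t = 510860$
$\sqrt{\left(-849535 + \frac{217794 - 9252}{t + 1217456}\right) \left(1165978 - 205553\right) - 4215856} = \sqrt{\left(-849535 + \frac{217794 - 9252}{510860 + 1217456}\right) \left(1165978 - 205553\right) - 4215856} = \sqrt{\left(-849535 + \frac{208542}{1728316}\right) 960425 - 4215856} = \sqrt{\left(-849535 + 208542 \cdot \frac{1}{1728316}\right) 960425 - 4215856} = \sqrt{\left(-849535 + \frac{104271}{864158}\right) 960425 - 4215856} = \sqrt{\left(- \frac{734132362259}{864158}\right) 960425 - 4215856} = \sqrt{- \frac{705079074022600075}{864158} - 4215856} = \sqrt{- \frac{705082717188289323}{864158}} = \frac{3 i \sqrt{67700318968888636087226}}{864158}$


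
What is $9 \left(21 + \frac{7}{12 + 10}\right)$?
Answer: $\frac{4221}{22} \approx 191.86$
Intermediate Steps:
$9 \left(21 + \frac{7}{12 + 10}\right) = 9 \left(21 + \frac{7}{22}\right) = 9 \cdot \frac{469}{22} = \frac{4221}{22}$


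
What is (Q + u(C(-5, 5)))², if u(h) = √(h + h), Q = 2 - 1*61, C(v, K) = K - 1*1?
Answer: 3489 - 236*√2 ≈ 3155.2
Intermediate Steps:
C(v, K) = -1 + K (C(v, K) = K - 1 = -1 + K)
Q = -59 (Q = 2 - 61 = -59)
u(h) = √2*√h (u(h) = √(2*h) = √2*√h)
(Q + u(C(-5, 5)))² = (-59 + √2*√(-1 + 5))² = (-59 + √2*√4)² = (-59 + √2*2)² = (-59 + 2*√2)²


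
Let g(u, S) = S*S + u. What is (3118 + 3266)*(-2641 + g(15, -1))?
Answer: -16758000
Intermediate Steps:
g(u, S) = u + S² (g(u, S) = S² + u = u + S²)
(3118 + 3266)*(-2641 + g(15, -1)) = (3118 + 3266)*(-2641 + (15 + (-1)²)) = 6384*(-2641 + (15 + 1)) = 6384*(-2641 + 16) = 6384*(-2625) = -16758000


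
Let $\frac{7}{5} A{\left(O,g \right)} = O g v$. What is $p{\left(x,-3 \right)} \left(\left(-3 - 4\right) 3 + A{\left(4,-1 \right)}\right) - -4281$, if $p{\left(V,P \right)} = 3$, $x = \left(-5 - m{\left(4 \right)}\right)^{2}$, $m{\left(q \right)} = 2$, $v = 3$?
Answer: $\frac{29346}{7} \approx 4192.3$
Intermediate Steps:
$A{\left(O,g \right)} = \frac{15 O g}{7}$ ($A{\left(O,g \right)} = \frac{5 O g 3}{7} = \frac{5 \cdot 3 O g}{7} = \frac{15 O g}{7}$)
$x = 49$ ($x = \left(-5 - 2\right)^{2} = \left(-7\right)^{2} = 49$)
$p{\left(x,-3 \right)} \left(\left(-3 - 4\right) 3 + A{\left(4,-1 \right)}\right) - -4281 = 3 \left(\left(-3 - 4\right) 3 + \frac{15}{7} \cdot 4 \left(-1\right)\right) - -4281 = 3 \left(\left(-7\right) 3 - \frac{60}{7}\right) + 4281 = 3 \left(-21 - \frac{60}{7}\right) + 4281 = 3 \left(- \frac{207}{7}\right) + 4281 = - \frac{621}{7} + 4281 = \frac{29346}{7}$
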